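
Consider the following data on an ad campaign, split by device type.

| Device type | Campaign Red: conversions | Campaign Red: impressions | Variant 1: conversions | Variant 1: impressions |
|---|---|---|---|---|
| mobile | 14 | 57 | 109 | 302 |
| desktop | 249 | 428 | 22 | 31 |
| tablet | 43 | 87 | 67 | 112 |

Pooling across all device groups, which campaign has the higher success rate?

Mobile: Campaign Red 14/57 = 24.6%, Variant 1 109/302 = 36.1% → Variant 1
Desktop: Campaign Red 249/428 = 58.2%, Variant 1 22/31 = 71.0% → Variant 1
Tablet: Campaign Red 43/87 = 49.4%, Variant 1 67/112 = 59.8% → Variant 1
Overall: Campaign Red 306/572 = 53.5%, Variant 1 198/445 = 44.5% → Campaign Red
(Variant 1 wins every device group but Campaign Red wins overall — Variant 1's impressions skew toward the low-rate mobile group.)

Campaign Red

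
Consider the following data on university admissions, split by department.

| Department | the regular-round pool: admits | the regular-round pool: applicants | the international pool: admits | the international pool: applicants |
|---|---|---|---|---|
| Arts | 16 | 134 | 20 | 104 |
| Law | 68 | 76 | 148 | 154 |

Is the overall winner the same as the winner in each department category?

Arts: the regular-round pool 16/134 = 11.9%, the international pool 20/104 = 19.2% → the international pool
Law: the regular-round pool 68/76 = 89.5%, the international pool 148/154 = 96.1% → the international pool
Overall: the regular-round pool 84/210 = 40.0%, the international pool 168/258 = 65.1% → the international pool
The international pool wins overall and in every department group — no reversal.

Yes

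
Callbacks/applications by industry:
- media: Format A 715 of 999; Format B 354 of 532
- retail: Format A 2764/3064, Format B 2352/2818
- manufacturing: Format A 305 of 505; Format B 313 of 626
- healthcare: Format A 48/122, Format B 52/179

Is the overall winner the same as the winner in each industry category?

Media: Format A 715/999 = 71.6%, Format B 354/532 = 66.5% → Format A
Retail: Format A 2764/3064 = 90.2%, Format B 2352/2818 = 83.5% → Format A
Manufacturing: Format A 305/505 = 60.4%, Format B 313/626 = 50.0% → Format A
Healthcare: Format A 48/122 = 39.3%, Format B 52/179 = 29.1% → Format A
Overall: Format A 3832/4690 = 81.7%, Format B 3071/4155 = 73.9% → Format A
Format A wins overall and in every industry group — no reversal.

Yes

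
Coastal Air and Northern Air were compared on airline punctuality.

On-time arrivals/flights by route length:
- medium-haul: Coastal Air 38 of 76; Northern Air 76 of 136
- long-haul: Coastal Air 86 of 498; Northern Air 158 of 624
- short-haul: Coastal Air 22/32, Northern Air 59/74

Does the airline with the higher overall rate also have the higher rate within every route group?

Medium-haul: Coastal Air 38/76 = 50.0%, Northern Air 76/136 = 55.9% → Northern Air
Long-haul: Coastal Air 86/498 = 17.3%, Northern Air 158/624 = 25.3% → Northern Air
Short-haul: Coastal Air 22/32 = 68.8%, Northern Air 59/74 = 79.7% → Northern Air
Overall: Coastal Air 146/606 = 24.1%, Northern Air 293/834 = 35.1% → Northern Air
Northern Air wins overall and in every route group — no reversal.

Yes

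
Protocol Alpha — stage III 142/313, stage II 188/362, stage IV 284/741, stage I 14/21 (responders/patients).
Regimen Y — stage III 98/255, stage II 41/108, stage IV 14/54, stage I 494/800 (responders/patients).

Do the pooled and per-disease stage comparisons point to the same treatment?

Stage III: Protocol Alpha 142/313 = 45.4%, Regimen Y 98/255 = 38.4% → Protocol Alpha
Stage II: Protocol Alpha 188/362 = 51.9%, Regimen Y 41/108 = 38.0% → Protocol Alpha
Stage IV: Protocol Alpha 284/741 = 38.3%, Regimen Y 14/54 = 25.9% → Protocol Alpha
Stage I: Protocol Alpha 14/21 = 66.7%, Regimen Y 494/800 = 61.8% → Protocol Alpha
Overall: Protocol Alpha 628/1437 = 43.7%, Regimen Y 647/1217 = 53.2% → Regimen Y
Protocol Alpha wins each disease group but Regimen Y wins overall — the comparison reverses. Protocol Alpha's patients skew toward stage IV, which has a lower base rate.

No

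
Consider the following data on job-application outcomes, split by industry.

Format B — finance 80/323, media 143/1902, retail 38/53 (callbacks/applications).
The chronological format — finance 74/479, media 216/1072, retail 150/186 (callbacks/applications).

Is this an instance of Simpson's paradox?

Finance: Format B 80/323 = 24.8%, the chronological format 74/479 = 15.4% → Format B
Media: Format B 143/1902 = 7.5%, the chronological format 216/1072 = 20.1% → the chronological format
Retail: Format B 38/53 = 71.7%, the chronological format 150/186 = 80.6% → the chronological format
Overall: Format B 261/2278 = 11.5%, the chronological format 440/1737 = 25.3% → the chronological format
Neither sweeps: Format B wins 1 of 3 groups, the chronological format wins 2. The chronological format wins overall but not every group — no Simpson reversal.

No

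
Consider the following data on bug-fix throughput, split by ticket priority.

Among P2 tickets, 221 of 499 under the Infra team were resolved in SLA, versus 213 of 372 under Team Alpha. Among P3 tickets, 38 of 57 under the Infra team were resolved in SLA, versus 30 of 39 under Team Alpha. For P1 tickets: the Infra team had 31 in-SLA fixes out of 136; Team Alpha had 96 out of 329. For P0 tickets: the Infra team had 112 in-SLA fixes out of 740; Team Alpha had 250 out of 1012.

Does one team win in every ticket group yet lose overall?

No

P2: the Infra team 221/499 = 44.3%, Team Alpha 213/372 = 57.3% → Team Alpha
P3: the Infra team 38/57 = 66.7%, Team Alpha 30/39 = 76.9% → Team Alpha
P1: the Infra team 31/136 = 22.8%, Team Alpha 96/329 = 29.2% → Team Alpha
P0: the Infra team 112/740 = 15.1%, Team Alpha 250/1012 = 24.7% → Team Alpha
Overall: the Infra team 402/1432 = 28.1%, Team Alpha 589/1752 = 33.6% → Team Alpha
Team Alpha wins overall and in every ticket group — no reversal.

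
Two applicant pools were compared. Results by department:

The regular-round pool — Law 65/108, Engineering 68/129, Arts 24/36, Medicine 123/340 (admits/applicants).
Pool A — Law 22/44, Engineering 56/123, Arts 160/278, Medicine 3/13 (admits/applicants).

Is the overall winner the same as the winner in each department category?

No

Law: the regular-round pool 65/108 = 60.2%, Pool A 22/44 = 50.0% → the regular-round pool
Engineering: the regular-round pool 68/129 = 52.7%, Pool A 56/123 = 45.5% → the regular-round pool
Arts: the regular-round pool 24/36 = 66.7%, Pool A 160/278 = 57.6% → the regular-round pool
Medicine: the regular-round pool 123/340 = 36.2%, Pool A 3/13 = 23.1% → the regular-round pool
Overall: the regular-round pool 280/613 = 45.7%, Pool A 241/458 = 52.6% → Pool A
The regular-round pool wins each department group but Pool A wins overall — the comparison reverses. The regular-round pool's applicants skew toward Medicine, which has a lower base rate.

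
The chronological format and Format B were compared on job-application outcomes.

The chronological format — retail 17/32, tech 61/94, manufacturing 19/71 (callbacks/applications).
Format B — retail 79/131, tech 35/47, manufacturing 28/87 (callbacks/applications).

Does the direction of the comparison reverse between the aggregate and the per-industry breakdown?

Retail: the chronological format 17/32 = 53.1%, Format B 79/131 = 60.3% → Format B
Tech: the chronological format 61/94 = 64.9%, Format B 35/47 = 74.5% → Format B
Manufacturing: the chronological format 19/71 = 26.8%, Format B 28/87 = 32.2% → Format B
Overall: the chronological format 97/197 = 49.2%, Format B 142/265 = 53.6% → Format B
Format B wins overall and in every industry group — no reversal.

No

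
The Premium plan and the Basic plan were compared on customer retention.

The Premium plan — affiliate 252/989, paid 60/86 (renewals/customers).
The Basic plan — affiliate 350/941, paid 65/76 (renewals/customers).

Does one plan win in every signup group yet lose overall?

Affiliate: the Premium plan 252/989 = 25.5%, the Basic plan 350/941 = 37.2% → the Basic plan
Paid: the Premium plan 60/86 = 69.8%, the Basic plan 65/76 = 85.5% → the Basic plan
Overall: the Premium plan 312/1075 = 29.0%, the Basic plan 415/1017 = 40.8% → the Basic plan
The Basic plan wins overall and in every signup group — no reversal.

No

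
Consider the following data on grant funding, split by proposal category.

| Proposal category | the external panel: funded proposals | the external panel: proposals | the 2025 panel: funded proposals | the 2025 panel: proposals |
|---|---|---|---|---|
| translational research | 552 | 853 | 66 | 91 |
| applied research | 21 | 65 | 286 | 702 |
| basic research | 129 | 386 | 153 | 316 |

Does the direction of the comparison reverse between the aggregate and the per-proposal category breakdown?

Translational research: the external panel 552/853 = 64.7%, the 2025 panel 66/91 = 72.5% → the 2025 panel
Applied research: the external panel 21/65 = 32.3%, the 2025 panel 286/702 = 40.7% → the 2025 panel
Basic research: the external panel 129/386 = 33.4%, the 2025 panel 153/316 = 48.4% → the 2025 panel
Overall: the external panel 702/1304 = 53.8%, the 2025 panel 505/1109 = 45.5% → the external panel
The 2025 panel wins each proposal group but the external panel wins overall — the comparison reverses. The 2025 panel's proposals skew toward applied research, which has a lower base rate.

Yes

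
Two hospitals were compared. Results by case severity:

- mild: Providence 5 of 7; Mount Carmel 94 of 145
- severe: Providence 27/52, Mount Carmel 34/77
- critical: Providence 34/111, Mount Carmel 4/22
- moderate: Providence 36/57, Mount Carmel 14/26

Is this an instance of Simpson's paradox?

Mild: Providence 5/7 = 71.4%, Mount Carmel 94/145 = 64.8% → Providence
Severe: Providence 27/52 = 51.9%, Mount Carmel 34/77 = 44.2% → Providence
Critical: Providence 34/111 = 30.6%, Mount Carmel 4/22 = 18.2% → Providence
Moderate: Providence 36/57 = 63.2%, Mount Carmel 14/26 = 53.8% → Providence
Overall: Providence 102/227 = 44.9%, Mount Carmel 146/270 = 54.1% → Mount Carmel
Providence wins each case group but Mount Carmel wins overall — the comparison reverses. Providence's patients skew toward critical, which has a lower base rate.

Yes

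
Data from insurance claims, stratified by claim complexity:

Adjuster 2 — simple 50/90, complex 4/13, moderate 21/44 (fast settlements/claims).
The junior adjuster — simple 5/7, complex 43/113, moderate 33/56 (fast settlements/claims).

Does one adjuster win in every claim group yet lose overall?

Yes

Simple: Adjuster 2 50/90 = 55.6%, the junior adjuster 5/7 = 71.4% → the junior adjuster
Complex: Adjuster 2 4/13 = 30.8%, the junior adjuster 43/113 = 38.1% → the junior adjuster
Moderate: Adjuster 2 21/44 = 47.7%, the junior adjuster 33/56 = 58.9% → the junior adjuster
Overall: Adjuster 2 75/147 = 51.0%, the junior adjuster 81/176 = 46.0% → Adjuster 2
The junior adjuster wins each claim group but Adjuster 2 wins overall — the comparison reverses. The junior adjuster's claims skew toward complex, which has a lower base rate.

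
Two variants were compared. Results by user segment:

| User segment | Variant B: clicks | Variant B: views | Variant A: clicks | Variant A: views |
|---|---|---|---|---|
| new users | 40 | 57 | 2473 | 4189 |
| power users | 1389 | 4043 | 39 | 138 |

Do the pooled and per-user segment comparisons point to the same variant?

No

New users: Variant B 40/57 = 70.2%, Variant A 2473/4189 = 59.0% → Variant B
Power users: Variant B 1389/4043 = 34.4%, Variant A 39/138 = 28.3% → Variant B
Overall: Variant B 1429/4100 = 34.9%, Variant A 2512/4327 = 58.1% → Variant A
Variant B wins each user group but Variant A wins overall — the comparison reverses. Variant B's views skew toward power users, which has a lower base rate.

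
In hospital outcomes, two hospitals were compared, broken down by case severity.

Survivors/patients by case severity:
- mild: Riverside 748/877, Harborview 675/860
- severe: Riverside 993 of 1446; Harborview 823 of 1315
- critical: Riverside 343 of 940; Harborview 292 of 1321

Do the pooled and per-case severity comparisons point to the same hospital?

Yes

Mild: Riverside 748/877 = 85.3%, Harborview 675/860 = 78.5% → Riverside
Severe: Riverside 993/1446 = 68.7%, Harborview 823/1315 = 62.6% → Riverside
Critical: Riverside 343/940 = 36.5%, Harborview 292/1321 = 22.1% → Riverside
Overall: Riverside 2084/3263 = 63.9%, Harborview 1790/3496 = 51.2% → Riverside
Riverside wins overall and in every case group — no reversal.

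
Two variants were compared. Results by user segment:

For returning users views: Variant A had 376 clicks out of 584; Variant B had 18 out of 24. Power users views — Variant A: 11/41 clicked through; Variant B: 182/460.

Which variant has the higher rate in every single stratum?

Variant B

Returning users: Variant A 376/584 = 64.4%, Variant B 18/24 = 75.0% → Variant B
Power users: Variant A 11/41 = 26.8%, Variant B 182/460 = 39.6% → Variant B
Variant B has the higher rate in both groups.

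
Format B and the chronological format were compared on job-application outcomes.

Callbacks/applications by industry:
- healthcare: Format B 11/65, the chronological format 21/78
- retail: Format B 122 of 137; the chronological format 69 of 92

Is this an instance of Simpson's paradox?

Healthcare: Format B 11/65 = 16.9%, the chronological format 21/78 = 26.9% → the chronological format
Retail: Format B 122/137 = 89.1%, the chronological format 69/92 = 75.0% → Format B
Overall: Format B 133/202 = 65.8%, the chronological format 90/170 = 52.9% → Format B
Neither sweeps: Format B wins 1 of 2 groups, the chronological format wins 1. Format B wins overall but not every group — no Simpson reversal.

No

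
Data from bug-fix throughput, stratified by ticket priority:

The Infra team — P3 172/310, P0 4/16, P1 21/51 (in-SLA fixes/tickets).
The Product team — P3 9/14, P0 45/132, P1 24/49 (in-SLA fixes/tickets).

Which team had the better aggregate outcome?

P3: the Infra team 172/310 = 55.5%, the Product team 9/14 = 64.3% → the Product team
P0: the Infra team 4/16 = 25.0%, the Product team 45/132 = 34.1% → the Product team
P1: the Infra team 21/51 = 41.2%, the Product team 24/49 = 49.0% → the Product team
Overall: the Infra team 197/377 = 52.3%, the Product team 78/195 = 40.0% → the Infra team
(The Product team wins every ticket group but the Infra team wins overall — the Product team's tickets skew toward the low-rate P0 group.)

the Infra team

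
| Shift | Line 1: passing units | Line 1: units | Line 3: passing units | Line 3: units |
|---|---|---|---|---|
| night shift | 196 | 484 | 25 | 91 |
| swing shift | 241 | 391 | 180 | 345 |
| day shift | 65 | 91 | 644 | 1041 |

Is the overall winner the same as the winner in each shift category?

No

Night shift: Line 1 196/484 = 40.5%, Line 3 25/91 = 27.5% → Line 1
Swing shift: Line 1 241/391 = 61.6%, Line 3 180/345 = 52.2% → Line 1
Day shift: Line 1 65/91 = 71.4%, Line 3 644/1041 = 61.9% → Line 1
Overall: Line 1 502/966 = 52.0%, Line 3 849/1477 = 57.5% → Line 3
Line 1 wins each shift group but Line 3 wins overall — the comparison reverses. Line 1's units skew toward night shift, which has a lower base rate.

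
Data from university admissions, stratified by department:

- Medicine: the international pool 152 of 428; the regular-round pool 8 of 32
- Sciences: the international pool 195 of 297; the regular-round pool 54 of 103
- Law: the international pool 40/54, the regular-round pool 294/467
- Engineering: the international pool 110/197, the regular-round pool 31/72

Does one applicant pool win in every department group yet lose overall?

Yes

Medicine: the international pool 152/428 = 35.5%, the regular-round pool 8/32 = 25.0% → the international pool
Sciences: the international pool 195/297 = 65.7%, the regular-round pool 54/103 = 52.4% → the international pool
Law: the international pool 40/54 = 74.1%, the regular-round pool 294/467 = 63.0% → the international pool
Engineering: the international pool 110/197 = 55.8%, the regular-round pool 31/72 = 43.1% → the international pool
Overall: the international pool 497/976 = 50.9%, the regular-round pool 387/674 = 57.4% → the regular-round pool
The international pool wins each department group but the regular-round pool wins overall — the comparison reverses. The international pool's applicants skew toward Medicine, which has a lower base rate.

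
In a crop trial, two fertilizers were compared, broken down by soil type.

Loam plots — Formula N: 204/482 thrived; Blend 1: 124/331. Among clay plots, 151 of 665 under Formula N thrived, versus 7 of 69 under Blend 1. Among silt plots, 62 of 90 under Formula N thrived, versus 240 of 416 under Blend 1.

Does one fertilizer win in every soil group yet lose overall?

Yes

Loam: Formula N 204/482 = 42.3%, Blend 1 124/331 = 37.5% → Formula N
Clay: Formula N 151/665 = 22.7%, Blend 1 7/69 = 10.1% → Formula N
Silt: Formula N 62/90 = 68.9%, Blend 1 240/416 = 57.7% → Formula N
Overall: Formula N 417/1237 = 33.7%, Blend 1 371/816 = 45.5% → Blend 1
Formula N wins each soil group but Blend 1 wins overall — the comparison reverses. Formula N's plots skew toward clay, which has a lower base rate.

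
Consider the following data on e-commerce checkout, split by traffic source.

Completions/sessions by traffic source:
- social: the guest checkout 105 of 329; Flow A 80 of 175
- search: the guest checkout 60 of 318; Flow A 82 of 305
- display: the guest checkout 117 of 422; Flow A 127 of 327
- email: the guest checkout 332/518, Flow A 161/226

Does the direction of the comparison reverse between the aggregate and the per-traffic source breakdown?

Social: the guest checkout 105/329 = 31.9%, Flow A 80/175 = 45.7% → Flow A
Search: the guest checkout 60/318 = 18.9%, Flow A 82/305 = 26.9% → Flow A
Display: the guest checkout 117/422 = 27.7%, Flow A 127/327 = 38.8% → Flow A
Email: the guest checkout 332/518 = 64.1%, Flow A 161/226 = 71.2% → Flow A
Overall: the guest checkout 614/1587 = 38.7%, Flow A 450/1033 = 43.6% → Flow A
Flow A wins overall and in every traffic group — no reversal.

No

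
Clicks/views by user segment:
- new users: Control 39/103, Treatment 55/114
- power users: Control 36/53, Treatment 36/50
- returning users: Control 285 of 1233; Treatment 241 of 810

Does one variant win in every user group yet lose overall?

No

New users: Control 39/103 = 37.9%, Treatment 55/114 = 48.2% → Treatment
Power users: Control 36/53 = 67.9%, Treatment 36/50 = 72.0% → Treatment
Returning users: Control 285/1233 = 23.1%, Treatment 241/810 = 29.8% → Treatment
Overall: Control 360/1389 = 25.9%, Treatment 332/974 = 34.1% → Treatment
Treatment wins overall and in every user group — no reversal.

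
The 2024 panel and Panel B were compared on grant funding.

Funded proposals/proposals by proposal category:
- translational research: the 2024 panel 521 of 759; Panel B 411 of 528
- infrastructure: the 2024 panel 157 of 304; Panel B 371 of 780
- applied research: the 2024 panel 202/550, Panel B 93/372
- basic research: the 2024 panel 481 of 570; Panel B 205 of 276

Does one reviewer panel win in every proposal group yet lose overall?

No

Translational research: the 2024 panel 521/759 = 68.6%, Panel B 411/528 = 77.8% → Panel B
Infrastructure: the 2024 panel 157/304 = 51.6%, Panel B 371/780 = 47.6% → the 2024 panel
Applied research: the 2024 panel 202/550 = 36.7%, Panel B 93/372 = 25.0% → the 2024 panel
Basic research: the 2024 panel 481/570 = 84.4%, Panel B 205/276 = 74.3% → the 2024 panel
Overall: the 2024 panel 1361/2183 = 62.3%, Panel B 1080/1956 = 55.2% → the 2024 panel
Neither sweeps: the 2024 panel wins 3 of 4 groups, Panel B wins 1. The 2024 panel wins overall but not every group — no Simpson reversal.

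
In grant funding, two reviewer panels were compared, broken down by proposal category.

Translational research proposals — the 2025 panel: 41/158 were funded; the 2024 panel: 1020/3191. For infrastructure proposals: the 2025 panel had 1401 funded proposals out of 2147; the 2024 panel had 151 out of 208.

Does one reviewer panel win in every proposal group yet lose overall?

Translational research: the 2025 panel 41/158 = 25.9%, the 2024 panel 1020/3191 = 32.0% → the 2024 panel
Infrastructure: the 2025 panel 1401/2147 = 65.3%, the 2024 panel 151/208 = 72.6% → the 2024 panel
Overall: the 2025 panel 1442/2305 = 62.6%, the 2024 panel 1171/3399 = 34.5% → the 2025 panel
The 2024 panel wins each proposal group but the 2025 panel wins overall — the comparison reverses. The 2024 panel's proposals skew toward translational research, which has a lower base rate.

Yes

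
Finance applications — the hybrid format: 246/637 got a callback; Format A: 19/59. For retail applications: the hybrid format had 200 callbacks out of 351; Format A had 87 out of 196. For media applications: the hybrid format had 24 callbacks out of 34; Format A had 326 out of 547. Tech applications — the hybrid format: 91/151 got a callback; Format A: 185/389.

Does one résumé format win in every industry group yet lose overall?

Yes

Finance: the hybrid format 246/637 = 38.6%, Format A 19/59 = 32.2% → the hybrid format
Retail: the hybrid format 200/351 = 57.0%, Format A 87/196 = 44.4% → the hybrid format
Media: the hybrid format 24/34 = 70.6%, Format A 326/547 = 59.6% → the hybrid format
Tech: the hybrid format 91/151 = 60.3%, Format A 185/389 = 47.6% → the hybrid format
Overall: the hybrid format 561/1173 = 47.8%, Format A 617/1191 = 51.8% → Format A
The hybrid format wins each industry group but Format A wins overall — the comparison reverses. The hybrid format's applications skew toward finance, which has a lower base rate.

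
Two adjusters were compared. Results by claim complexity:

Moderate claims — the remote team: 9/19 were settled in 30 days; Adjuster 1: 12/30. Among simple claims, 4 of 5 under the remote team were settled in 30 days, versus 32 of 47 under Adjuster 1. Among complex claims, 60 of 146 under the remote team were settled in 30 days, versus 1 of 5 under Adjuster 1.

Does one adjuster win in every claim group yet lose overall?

Yes

Moderate: the remote team 9/19 = 47.4%, Adjuster 1 12/30 = 40.0% → the remote team
Simple: the remote team 4/5 = 80.0%, Adjuster 1 32/47 = 68.1% → the remote team
Complex: the remote team 60/146 = 41.1%, Adjuster 1 1/5 = 20.0% → the remote team
Overall: the remote team 73/170 = 42.9%, Adjuster 1 45/82 = 54.9% → Adjuster 1
The remote team wins each claim group but Adjuster 1 wins overall — the comparison reverses. The remote team's claims skew toward complex, which has a lower base rate.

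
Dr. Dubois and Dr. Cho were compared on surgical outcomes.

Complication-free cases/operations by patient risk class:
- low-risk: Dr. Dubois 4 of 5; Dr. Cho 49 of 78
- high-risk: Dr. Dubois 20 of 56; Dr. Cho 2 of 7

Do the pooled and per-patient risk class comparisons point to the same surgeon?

Low-risk: Dr. Dubois 4/5 = 80.0%, Dr. Cho 49/78 = 62.8% → Dr. Dubois
High-risk: Dr. Dubois 20/56 = 35.7%, Dr. Cho 2/7 = 28.6% → Dr. Dubois
Overall: Dr. Dubois 24/61 = 39.3%, Dr. Cho 51/85 = 60.0% → Dr. Cho
Dr. Dubois wins each patient risk group but Dr. Cho wins overall — the comparison reverses. Dr. Dubois's operations skew toward high-risk, which has a lower base rate.

No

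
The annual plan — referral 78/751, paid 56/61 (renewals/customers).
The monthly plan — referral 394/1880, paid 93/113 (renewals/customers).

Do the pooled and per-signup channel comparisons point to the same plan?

No

Referral: the annual plan 78/751 = 10.4%, the monthly plan 394/1880 = 21.0% → the monthly plan
Paid: the annual plan 56/61 = 91.8%, the monthly plan 93/113 = 82.3% → the annual plan
Overall: the annual plan 134/812 = 16.5%, the monthly plan 487/1993 = 24.4% → the monthly plan
Neither sweeps: the annual plan wins 1 of 2 groups, the monthly plan wins 1. The monthly plan wins overall but not every group — no Simpson reversal.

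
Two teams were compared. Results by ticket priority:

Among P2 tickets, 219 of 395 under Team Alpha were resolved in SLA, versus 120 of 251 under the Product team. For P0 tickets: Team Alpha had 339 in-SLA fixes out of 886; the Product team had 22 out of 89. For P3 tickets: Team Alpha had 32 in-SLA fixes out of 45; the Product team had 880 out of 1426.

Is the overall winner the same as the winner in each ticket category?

No

P2: Team Alpha 219/395 = 55.4%, the Product team 120/251 = 47.8% → Team Alpha
P0: Team Alpha 339/886 = 38.3%, the Product team 22/89 = 24.7% → Team Alpha
P3: Team Alpha 32/45 = 71.1%, the Product team 880/1426 = 61.7% → Team Alpha
Overall: Team Alpha 590/1326 = 44.5%, the Product team 1022/1766 = 57.9% → the Product team
Team Alpha wins each ticket group but the Product team wins overall — the comparison reverses. Team Alpha's tickets skew toward P0, which has a lower base rate.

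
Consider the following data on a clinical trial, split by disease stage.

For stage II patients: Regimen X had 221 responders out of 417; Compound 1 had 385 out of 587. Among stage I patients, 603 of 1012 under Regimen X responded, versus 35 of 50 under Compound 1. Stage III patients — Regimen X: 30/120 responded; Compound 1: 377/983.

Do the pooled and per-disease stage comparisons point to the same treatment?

No

Stage II: Regimen X 221/417 = 53.0%, Compound 1 385/587 = 65.6% → Compound 1
Stage I: Regimen X 603/1012 = 59.6%, Compound 1 35/50 = 70.0% → Compound 1
Stage III: Regimen X 30/120 = 25.0%, Compound 1 377/983 = 38.4% → Compound 1
Overall: Regimen X 854/1549 = 55.1%, Compound 1 797/1620 = 49.2% → Regimen X
Compound 1 wins each disease group but Regimen X wins overall — the comparison reverses. Compound 1's patients skew toward stage III, which has a lower base rate.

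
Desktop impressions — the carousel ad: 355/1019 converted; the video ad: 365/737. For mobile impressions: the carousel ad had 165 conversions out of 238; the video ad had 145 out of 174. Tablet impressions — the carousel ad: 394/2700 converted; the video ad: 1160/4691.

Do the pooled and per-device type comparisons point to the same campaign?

Yes

Desktop: the carousel ad 355/1019 = 34.8%, the video ad 365/737 = 49.5% → the video ad
Mobile: the carousel ad 165/238 = 69.3%, the video ad 145/174 = 83.3% → the video ad
Tablet: the carousel ad 394/2700 = 14.6%, the video ad 1160/4691 = 24.7% → the video ad
Overall: the carousel ad 914/3957 = 23.1%, the video ad 1670/5602 = 29.8% → the video ad
The video ad wins overall and in every device group — no reversal.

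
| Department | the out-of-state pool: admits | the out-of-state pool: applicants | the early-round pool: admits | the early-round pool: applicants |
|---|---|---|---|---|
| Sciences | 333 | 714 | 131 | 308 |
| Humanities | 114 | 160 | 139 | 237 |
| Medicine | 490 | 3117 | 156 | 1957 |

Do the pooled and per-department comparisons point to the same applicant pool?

Sciences: the out-of-state pool 333/714 = 46.6%, the early-round pool 131/308 = 42.5% → the out-of-state pool
Humanities: the out-of-state pool 114/160 = 71.2%, the early-round pool 139/237 = 58.6% → the out-of-state pool
Medicine: the out-of-state pool 490/3117 = 15.7%, the early-round pool 156/1957 = 8.0% → the out-of-state pool
Overall: the out-of-state pool 937/3991 = 23.5%, the early-round pool 426/2502 = 17.0% → the out-of-state pool
The out-of-state pool wins overall and in every department group — no reversal.

Yes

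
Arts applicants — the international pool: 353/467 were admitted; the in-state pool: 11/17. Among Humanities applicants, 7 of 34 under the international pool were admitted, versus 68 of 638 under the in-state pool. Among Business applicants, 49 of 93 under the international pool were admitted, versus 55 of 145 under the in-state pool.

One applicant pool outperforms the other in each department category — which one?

Arts: the international pool 353/467 = 75.6%, the in-state pool 11/17 = 64.7% → the international pool
Humanities: the international pool 7/34 = 20.6%, the in-state pool 68/638 = 10.7% → the international pool
Business: the international pool 49/93 = 52.7%, the in-state pool 55/145 = 37.9% → the international pool
The international pool has the higher rate in all 3 groups.

the international pool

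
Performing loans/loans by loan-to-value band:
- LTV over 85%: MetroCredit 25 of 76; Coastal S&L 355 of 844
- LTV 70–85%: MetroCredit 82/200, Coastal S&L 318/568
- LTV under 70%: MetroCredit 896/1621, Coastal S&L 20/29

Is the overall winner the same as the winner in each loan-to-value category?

No

LTV over 85%: MetroCredit 25/76 = 32.9%, Coastal S&L 355/844 = 42.1% → Coastal S&L
LTV 70–85%: MetroCredit 82/200 = 41.0%, Coastal S&L 318/568 = 56.0% → Coastal S&L
LTV under 70%: MetroCredit 896/1621 = 55.3%, Coastal S&L 20/29 = 69.0% → Coastal S&L
Overall: MetroCredit 1003/1897 = 52.9%, Coastal S&L 693/1441 = 48.1% → MetroCredit
Coastal S&L wins each loan-to-value group but MetroCredit wins overall — the comparison reverses. Coastal S&L's loans skew toward LTV over 85%, which has a lower base rate.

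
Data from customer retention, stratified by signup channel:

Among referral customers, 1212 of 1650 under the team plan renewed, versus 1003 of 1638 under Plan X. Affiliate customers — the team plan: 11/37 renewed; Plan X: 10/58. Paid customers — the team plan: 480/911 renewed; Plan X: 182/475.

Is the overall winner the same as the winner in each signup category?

Yes

Referral: the team plan 1212/1650 = 73.5%, Plan X 1003/1638 = 61.2% → the team plan
Affiliate: the team plan 11/37 = 29.7%, Plan X 10/58 = 17.2% → the team plan
Paid: the team plan 480/911 = 52.7%, Plan X 182/475 = 38.3% → the team plan
Overall: the team plan 1703/2598 = 65.6%, Plan X 1195/2171 = 55.0% → the team plan
The team plan wins overall and in every signup group — no reversal.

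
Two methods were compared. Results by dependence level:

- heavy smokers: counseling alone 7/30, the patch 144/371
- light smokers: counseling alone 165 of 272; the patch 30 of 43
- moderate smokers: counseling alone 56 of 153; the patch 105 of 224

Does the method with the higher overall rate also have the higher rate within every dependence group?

No

Heavy smokers: counseling alone 7/30 = 23.3%, the patch 144/371 = 38.8% → the patch
Light smokers: counseling alone 165/272 = 60.7%, the patch 30/43 = 69.8% → the patch
Moderate smokers: counseling alone 56/153 = 36.6%, the patch 105/224 = 46.9% → the patch
Overall: counseling alone 228/455 = 50.1%, the patch 279/638 = 43.7% → counseling alone
The patch wins each dependence group but counseling alone wins overall — the comparison reverses. The patch's participants skew toward heavy smokers, which has a lower base rate.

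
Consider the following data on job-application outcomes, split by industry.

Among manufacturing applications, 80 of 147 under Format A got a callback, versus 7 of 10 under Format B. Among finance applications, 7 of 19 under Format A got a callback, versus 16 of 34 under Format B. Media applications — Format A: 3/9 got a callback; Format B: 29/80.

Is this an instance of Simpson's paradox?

Manufacturing: Format A 80/147 = 54.4%, Format B 7/10 = 70.0% → Format B
Finance: Format A 7/19 = 36.8%, Format B 16/34 = 47.1% → Format B
Media: Format A 3/9 = 33.3%, Format B 29/80 = 36.2% → Format B
Overall: Format A 90/175 = 51.4%, Format B 52/124 = 41.9% → Format A
Format B wins each industry group but Format A wins overall — the comparison reverses. Format B's applications skew toward media, which has a lower base rate.

Yes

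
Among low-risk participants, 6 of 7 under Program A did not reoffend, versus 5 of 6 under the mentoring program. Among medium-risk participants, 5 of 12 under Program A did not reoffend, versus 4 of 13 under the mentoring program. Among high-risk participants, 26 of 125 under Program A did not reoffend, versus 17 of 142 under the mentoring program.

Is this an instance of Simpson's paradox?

Low-risk: Program A 6/7 = 85.7%, the mentoring program 5/6 = 83.3% → Program A
Medium-risk: Program A 5/12 = 41.7%, the mentoring program 4/13 = 30.8% → Program A
High-risk: Program A 26/125 = 20.8%, the mentoring program 17/142 = 12.0% → Program A
Overall: Program A 37/144 = 25.7%, the mentoring program 26/161 = 16.1% → Program A
Program A wins overall and in every risk group — no reversal.

No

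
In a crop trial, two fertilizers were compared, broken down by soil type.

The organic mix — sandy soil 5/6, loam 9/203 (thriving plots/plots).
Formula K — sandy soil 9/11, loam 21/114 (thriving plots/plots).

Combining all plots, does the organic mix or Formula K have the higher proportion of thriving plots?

Sandy soil: the organic mix 5/6 = 83.3%, Formula K 9/11 = 81.8% → the organic mix
Loam: the organic mix 9/203 = 4.4%, Formula K 21/114 = 18.4% → Formula K
Overall: the organic mix 14/209 = 6.7%, Formula K 30/125 = 24.0% → Formula K
(Neither sweeps every soil group, but Formula K has the higher pooled rate.)

Formula K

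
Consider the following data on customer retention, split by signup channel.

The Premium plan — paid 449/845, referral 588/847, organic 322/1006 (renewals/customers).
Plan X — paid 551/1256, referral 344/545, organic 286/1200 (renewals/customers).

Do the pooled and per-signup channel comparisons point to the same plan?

Paid: the Premium plan 449/845 = 53.1%, Plan X 551/1256 = 43.9% → the Premium plan
Referral: the Premium plan 588/847 = 69.4%, Plan X 344/545 = 63.1% → the Premium plan
Organic: the Premium plan 322/1006 = 32.0%, Plan X 286/1200 = 23.8% → the Premium plan
Overall: the Premium plan 1359/2698 = 50.4%, Plan X 1181/3001 = 39.4% → the Premium plan
The Premium plan wins overall and in every signup group — no reversal.

Yes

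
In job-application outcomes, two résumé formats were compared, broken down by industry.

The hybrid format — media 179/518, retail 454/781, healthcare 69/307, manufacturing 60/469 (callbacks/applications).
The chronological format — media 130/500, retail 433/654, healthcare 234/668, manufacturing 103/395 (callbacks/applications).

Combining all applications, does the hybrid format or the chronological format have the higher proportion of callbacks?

the chronological format

Media: the hybrid format 179/518 = 34.6%, the chronological format 130/500 = 26.0% → the hybrid format
Retail: the hybrid format 454/781 = 58.1%, the chronological format 433/654 = 66.2% → the chronological format
Healthcare: the hybrid format 69/307 = 22.5%, the chronological format 234/668 = 35.0% → the chronological format
Manufacturing: the hybrid format 60/469 = 12.8%, the chronological format 103/395 = 26.1% → the chronological format
Overall: the hybrid format 762/2075 = 36.7%, the chronological format 900/2217 = 40.6% → the chronological format
(Neither sweeps every industry group, but the chronological format has the higher pooled rate.)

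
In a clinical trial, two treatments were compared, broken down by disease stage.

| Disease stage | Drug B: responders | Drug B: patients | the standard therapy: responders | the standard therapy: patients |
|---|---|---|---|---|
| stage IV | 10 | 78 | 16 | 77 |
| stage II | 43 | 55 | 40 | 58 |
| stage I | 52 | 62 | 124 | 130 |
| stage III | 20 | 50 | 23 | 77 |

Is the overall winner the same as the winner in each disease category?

Stage IV: Drug B 10/78 = 12.8%, the standard therapy 16/77 = 20.8% → the standard therapy
Stage II: Drug B 43/55 = 78.2%, the standard therapy 40/58 = 69.0% → Drug B
Stage I: Drug B 52/62 = 83.9%, the standard therapy 124/130 = 95.4% → the standard therapy
Stage III: Drug B 20/50 = 40.0%, the standard therapy 23/77 = 29.9% → Drug B
Overall: Drug B 125/245 = 51.0%, the standard therapy 203/342 = 59.4% → the standard therapy
Neither sweeps: Drug B wins 2 of 4 groups, the standard therapy wins 2. The standard therapy wins overall but not every group — no Simpson reversal.

No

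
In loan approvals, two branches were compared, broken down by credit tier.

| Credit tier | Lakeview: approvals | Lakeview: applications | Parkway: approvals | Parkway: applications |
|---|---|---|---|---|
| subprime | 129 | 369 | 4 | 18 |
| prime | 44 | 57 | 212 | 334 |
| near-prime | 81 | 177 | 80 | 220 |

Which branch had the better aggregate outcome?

Parkway

Subprime: Lakeview 129/369 = 35.0%, Parkway 4/18 = 22.2% → Lakeview
Prime: Lakeview 44/57 = 77.2%, Parkway 212/334 = 63.5% → Lakeview
Near-prime: Lakeview 81/177 = 45.8%, Parkway 80/220 = 36.4% → Lakeview
Overall: Lakeview 254/603 = 42.1%, Parkway 296/572 = 51.7% → Parkway
(Lakeview wins every credit group but Parkway wins overall — Lakeview's applications skew toward the low-rate subprime group.)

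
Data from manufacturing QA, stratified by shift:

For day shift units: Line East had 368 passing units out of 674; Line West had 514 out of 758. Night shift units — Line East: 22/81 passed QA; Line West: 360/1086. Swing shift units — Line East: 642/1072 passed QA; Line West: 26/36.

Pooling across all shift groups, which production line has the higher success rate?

Line East

Day shift: Line East 368/674 = 54.6%, Line West 514/758 = 67.8% → Line West
Night shift: Line East 22/81 = 27.2%, Line West 360/1086 = 33.1% → Line West
Swing shift: Line East 642/1072 = 59.9%, Line West 26/36 = 72.2% → Line West
Overall: Line East 1032/1827 = 56.5%, Line West 900/1880 = 47.9% → Line East
(Line West wins every shift group but Line East wins overall — Line West's units skew toward the low-rate night shift group.)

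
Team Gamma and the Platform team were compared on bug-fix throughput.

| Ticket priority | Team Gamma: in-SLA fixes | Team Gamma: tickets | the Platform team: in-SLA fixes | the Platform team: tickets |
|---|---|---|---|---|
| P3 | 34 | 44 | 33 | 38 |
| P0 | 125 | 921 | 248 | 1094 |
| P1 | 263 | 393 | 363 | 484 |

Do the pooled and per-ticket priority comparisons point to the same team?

Yes

P3: Team Gamma 34/44 = 77.3%, the Platform team 33/38 = 86.8% → the Platform team
P0: Team Gamma 125/921 = 13.6%, the Platform team 248/1094 = 22.7% → the Platform team
P1: Team Gamma 263/393 = 66.9%, the Platform team 363/484 = 75.0% → the Platform team
Overall: Team Gamma 422/1358 = 31.1%, the Platform team 644/1616 = 39.9% → the Platform team
The Platform team wins overall and in every ticket group — no reversal.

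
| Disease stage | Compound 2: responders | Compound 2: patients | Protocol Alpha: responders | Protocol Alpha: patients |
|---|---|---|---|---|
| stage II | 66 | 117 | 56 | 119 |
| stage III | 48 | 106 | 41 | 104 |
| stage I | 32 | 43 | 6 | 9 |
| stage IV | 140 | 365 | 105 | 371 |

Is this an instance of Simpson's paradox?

Stage II: Compound 2 66/117 = 56.4%, Protocol Alpha 56/119 = 47.1% → Compound 2
Stage III: Compound 2 48/106 = 45.3%, Protocol Alpha 41/104 = 39.4% → Compound 2
Stage I: Compound 2 32/43 = 74.4%, Protocol Alpha 6/9 = 66.7% → Compound 2
Stage IV: Compound 2 140/365 = 38.4%, Protocol Alpha 105/371 = 28.3% → Compound 2
Overall: Compound 2 286/631 = 45.3%, Protocol Alpha 208/603 = 34.5% → Compound 2
Compound 2 wins overall and in every disease group — no reversal.

No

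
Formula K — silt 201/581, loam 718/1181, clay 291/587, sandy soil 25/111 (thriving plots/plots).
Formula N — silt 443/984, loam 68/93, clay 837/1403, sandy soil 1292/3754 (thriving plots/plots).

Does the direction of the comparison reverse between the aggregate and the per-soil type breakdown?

Yes

Silt: Formula K 201/581 = 34.6%, Formula N 443/984 = 45.0% → Formula N
Loam: Formula K 718/1181 = 60.8%, Formula N 68/93 = 73.1% → Formula N
Clay: Formula K 291/587 = 49.6%, Formula N 837/1403 = 59.7% → Formula N
Sandy soil: Formula K 25/111 = 22.5%, Formula N 1292/3754 = 34.4% → Formula N
Overall: Formula K 1235/2460 = 50.2%, Formula N 2640/6234 = 42.3% → Formula K
Formula N wins each soil group but Formula K wins overall — the comparison reverses. Formula N's plots skew toward sandy soil, which has a lower base rate.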